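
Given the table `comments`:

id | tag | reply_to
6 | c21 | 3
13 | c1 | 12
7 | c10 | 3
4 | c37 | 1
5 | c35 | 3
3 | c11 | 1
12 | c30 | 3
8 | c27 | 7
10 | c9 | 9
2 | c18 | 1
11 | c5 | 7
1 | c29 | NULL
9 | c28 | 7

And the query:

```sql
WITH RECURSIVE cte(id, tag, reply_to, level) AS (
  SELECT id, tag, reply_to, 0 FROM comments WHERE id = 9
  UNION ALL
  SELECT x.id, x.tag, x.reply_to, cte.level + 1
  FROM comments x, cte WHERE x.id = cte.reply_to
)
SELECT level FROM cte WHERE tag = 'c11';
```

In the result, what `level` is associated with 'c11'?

Base: id=9 (c28), reply_to=7, level 0.
Iteration 1: join on id=7 -> c10 (id 7, reply_to=3, level 1).
Iteration 2: join on id=3 -> c11 (id 3, reply_to=1, level 2).
Iteration 3: join on id=1 -> c29 (id 1, reply_to=NULL, level 3).
Iteration 4: reply_to is NULL; no match; recursion stops.

2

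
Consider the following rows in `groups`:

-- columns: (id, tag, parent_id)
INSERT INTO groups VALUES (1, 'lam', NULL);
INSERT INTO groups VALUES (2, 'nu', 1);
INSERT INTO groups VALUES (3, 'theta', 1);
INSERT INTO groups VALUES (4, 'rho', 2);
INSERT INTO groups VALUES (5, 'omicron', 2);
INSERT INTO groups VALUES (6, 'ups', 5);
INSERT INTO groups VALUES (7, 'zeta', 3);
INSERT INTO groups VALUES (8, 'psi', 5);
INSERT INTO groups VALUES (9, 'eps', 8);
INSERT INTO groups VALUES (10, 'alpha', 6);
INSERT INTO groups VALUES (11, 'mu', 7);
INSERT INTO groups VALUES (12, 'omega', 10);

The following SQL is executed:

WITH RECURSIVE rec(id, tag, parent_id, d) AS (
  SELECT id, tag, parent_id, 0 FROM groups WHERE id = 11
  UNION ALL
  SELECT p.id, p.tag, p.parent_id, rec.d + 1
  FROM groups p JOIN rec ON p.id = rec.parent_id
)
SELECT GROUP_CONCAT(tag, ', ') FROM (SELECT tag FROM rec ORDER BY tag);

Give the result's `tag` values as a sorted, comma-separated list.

Base: id=11 (mu), parent_id=7, d 0.
Iteration 1: join on id=7 -> zeta (id 7, parent_id=3, d 1).
Iteration 2: join on id=3 -> theta (id 3, parent_id=1, d 2).
Iteration 3: join on id=1 -> lam (id 1, parent_id=NULL, d 3).
Iteration 4: parent_id is NULL; no match; recursion stops.

lam, mu, theta, zeta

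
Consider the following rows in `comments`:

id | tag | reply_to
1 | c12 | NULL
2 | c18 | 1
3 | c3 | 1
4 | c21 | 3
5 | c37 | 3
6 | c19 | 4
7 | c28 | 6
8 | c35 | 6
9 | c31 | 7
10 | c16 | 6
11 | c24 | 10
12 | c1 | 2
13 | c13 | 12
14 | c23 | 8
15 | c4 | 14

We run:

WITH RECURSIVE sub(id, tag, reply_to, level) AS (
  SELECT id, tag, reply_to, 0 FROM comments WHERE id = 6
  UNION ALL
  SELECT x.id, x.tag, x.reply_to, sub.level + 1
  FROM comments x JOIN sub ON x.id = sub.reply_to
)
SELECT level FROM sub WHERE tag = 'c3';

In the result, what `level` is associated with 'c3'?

2

Base: id=6 (c19), reply_to=4, level 0.
Iteration 1: join on id=4 -> c21 (id 4, reply_to=3, level 1).
Iteration 2: join on id=3 -> c3 (id 3, reply_to=1, level 2).
Iteration 3: join on id=1 -> c12 (id 1, reply_to=NULL, level 3).
Iteration 4: reply_to is NULL; no match; recursion stops.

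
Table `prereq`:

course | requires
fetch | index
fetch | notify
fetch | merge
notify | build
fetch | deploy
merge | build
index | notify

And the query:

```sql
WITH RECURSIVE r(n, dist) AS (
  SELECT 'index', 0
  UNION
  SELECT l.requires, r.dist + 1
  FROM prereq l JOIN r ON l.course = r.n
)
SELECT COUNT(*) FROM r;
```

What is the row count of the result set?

3

Base: (index, dist=0).
Iteration 1: edges from {index} -> (notify, dist=1).
Iteration 2: edges from {notify} -> (build, dist=2).
Iteration 3: no outgoing edges from {build}; recursion stops.
Total rows emitted: 3.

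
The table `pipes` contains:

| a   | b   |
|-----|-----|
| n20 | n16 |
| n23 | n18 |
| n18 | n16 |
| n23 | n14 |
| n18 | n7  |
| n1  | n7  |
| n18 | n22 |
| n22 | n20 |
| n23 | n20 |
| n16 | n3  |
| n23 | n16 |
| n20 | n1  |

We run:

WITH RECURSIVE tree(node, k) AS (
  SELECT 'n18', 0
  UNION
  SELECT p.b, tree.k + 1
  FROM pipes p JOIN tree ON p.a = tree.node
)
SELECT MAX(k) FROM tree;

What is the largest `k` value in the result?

4

Base: (n18, k=0).
Iteration 1: edges from {n18} -> (n16, k=1), (n22, k=1), (n7, k=1).
Iteration 2: edges from {n16,n22,n7} -> (n20, k=2), (n3, k=2).
Iteration 3: edges from {n20,n3} -> (n1, k=3), (n16, k=3).
Iteration 4: edges from {n1,n16} -> (n3, k=4), (n7, k=4).
Iteration 5: no outgoing edges from {n3,n7}; recursion stops.
k values: 0, 1, 1, 1, 2, 2, 3, 3, 4, 4; the maximum is 4.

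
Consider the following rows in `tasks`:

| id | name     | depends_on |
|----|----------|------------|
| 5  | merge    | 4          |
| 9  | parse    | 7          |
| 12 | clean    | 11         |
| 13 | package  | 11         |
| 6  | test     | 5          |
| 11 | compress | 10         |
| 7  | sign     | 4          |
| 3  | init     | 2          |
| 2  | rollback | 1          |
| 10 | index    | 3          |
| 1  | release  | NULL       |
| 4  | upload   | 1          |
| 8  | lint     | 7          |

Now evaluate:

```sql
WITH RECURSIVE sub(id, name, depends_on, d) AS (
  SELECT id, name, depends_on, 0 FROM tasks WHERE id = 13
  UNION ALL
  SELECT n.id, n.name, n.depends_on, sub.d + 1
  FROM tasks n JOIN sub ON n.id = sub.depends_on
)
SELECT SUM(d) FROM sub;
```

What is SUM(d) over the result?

Base: id=13 (package), depends_on=11, d 0.
Iteration 1: join on id=11 -> compress (id 11, depends_on=10, d 1).
Iteration 2: join on id=10 -> index (id 10, depends_on=3, d 2).
Iteration 3: join on id=3 -> init (id 3, depends_on=2, d 3).
Iteration 4: join on id=2 -> rollback (id 2, depends_on=1, d 4).
Iteration 5: join on id=1 -> release (id 1, depends_on=NULL, d 5).
Iteration 6: depends_on is NULL; no match; recursion stops.
SUM(d) = 0 + 1 + 2 + 3 + 4 + 5 = 15.

15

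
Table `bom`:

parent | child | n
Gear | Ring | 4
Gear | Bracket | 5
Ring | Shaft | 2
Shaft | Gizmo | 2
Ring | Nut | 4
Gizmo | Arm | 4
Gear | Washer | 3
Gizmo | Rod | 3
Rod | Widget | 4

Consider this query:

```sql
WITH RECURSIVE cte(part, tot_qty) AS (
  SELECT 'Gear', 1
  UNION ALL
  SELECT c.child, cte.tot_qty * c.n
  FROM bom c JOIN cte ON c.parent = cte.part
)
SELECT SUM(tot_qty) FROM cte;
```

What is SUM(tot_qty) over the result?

357

Base: (Gear, tot_qty=1).
Iteration 1: components of {Gear} -> Bracket = 1*5 = 5, Ring = 1*4 = 4, Washer = 1*3 = 3.
Iteration 2: components of {Bracket,Ring,Washer} -> Nut = 4*4 = 16, Shaft = 4*2 = 8.
Iteration 3: components of {Nut,Shaft} -> Gizmo = 8*2 = 16.
Iteration 4: components of {Gizmo} -> Arm = 16*4 = 64, Rod = 16*3 = 48.
Iteration 5: components of {Arm,Rod} -> Widget = 48*4 = 192.
Iteration 6: no further components; recursion stops.
SUM(tot_qty) = 1 + 4 + 5 + 3 + 8 + 16 + 16 + 64 + 48 + 192 = 357.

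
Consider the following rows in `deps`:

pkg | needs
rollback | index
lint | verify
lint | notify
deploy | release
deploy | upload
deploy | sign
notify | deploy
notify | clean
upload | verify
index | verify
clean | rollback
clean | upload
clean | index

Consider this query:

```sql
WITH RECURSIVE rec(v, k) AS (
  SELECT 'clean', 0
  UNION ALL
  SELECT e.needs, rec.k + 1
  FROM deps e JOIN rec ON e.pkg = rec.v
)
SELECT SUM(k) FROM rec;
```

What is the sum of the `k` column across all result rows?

12

Base: (clean, k=0).
Iteration 1: edges from {clean} -> (index, k=1), (rollback, k=1), (upload, k=1).
Iteration 2: edges from {index,rollback,upload} -> (index, k=2), (verify, k=2) x2. [UNION ALL keeps all 3 new rows, including repeats]
Iteration 3: edges from {index,verify} -> (verify, k=3).
Iteration 4: no outgoing edges from {verify}; recursion stops.
SUM(k) = 0 + 1 + 1 + 1 + 2 + 2 + 2 + 3 = 12.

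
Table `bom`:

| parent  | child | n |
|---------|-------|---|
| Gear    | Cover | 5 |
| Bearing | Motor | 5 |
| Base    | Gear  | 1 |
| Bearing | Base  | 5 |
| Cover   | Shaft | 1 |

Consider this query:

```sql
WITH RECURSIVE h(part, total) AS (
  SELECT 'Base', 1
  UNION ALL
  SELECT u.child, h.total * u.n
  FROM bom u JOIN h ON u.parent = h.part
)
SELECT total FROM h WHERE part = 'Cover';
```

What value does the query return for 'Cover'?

Base: (Base, total=1).
Iteration 1: components of {Base} -> Gear = 1*1 = 1.
Iteration 2: components of {Gear} -> Cover = 1*5 = 5.
Iteration 3: components of {Cover} -> Shaft = 5*1 = 5.
Iteration 4: no further components; recursion stops.

5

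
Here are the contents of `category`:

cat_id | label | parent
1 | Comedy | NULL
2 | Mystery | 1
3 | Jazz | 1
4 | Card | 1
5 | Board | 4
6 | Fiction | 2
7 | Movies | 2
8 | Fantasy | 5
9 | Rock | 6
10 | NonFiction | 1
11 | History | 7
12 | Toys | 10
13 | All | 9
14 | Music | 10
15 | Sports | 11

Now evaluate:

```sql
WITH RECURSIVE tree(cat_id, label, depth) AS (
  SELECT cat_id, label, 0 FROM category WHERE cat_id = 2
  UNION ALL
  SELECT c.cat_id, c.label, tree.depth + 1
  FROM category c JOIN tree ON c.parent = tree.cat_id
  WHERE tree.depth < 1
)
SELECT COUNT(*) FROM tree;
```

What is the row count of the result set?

Base: cat_id=2 (Mystery) at depth 0.
Iteration 1: rows with parent in {2} -> Fiction (id 6, depth 1), Movies (id 7, depth 1).
Iteration 2: depth < 1 fails for all current rows; recursion stops.
Total rows emitted: 3.

3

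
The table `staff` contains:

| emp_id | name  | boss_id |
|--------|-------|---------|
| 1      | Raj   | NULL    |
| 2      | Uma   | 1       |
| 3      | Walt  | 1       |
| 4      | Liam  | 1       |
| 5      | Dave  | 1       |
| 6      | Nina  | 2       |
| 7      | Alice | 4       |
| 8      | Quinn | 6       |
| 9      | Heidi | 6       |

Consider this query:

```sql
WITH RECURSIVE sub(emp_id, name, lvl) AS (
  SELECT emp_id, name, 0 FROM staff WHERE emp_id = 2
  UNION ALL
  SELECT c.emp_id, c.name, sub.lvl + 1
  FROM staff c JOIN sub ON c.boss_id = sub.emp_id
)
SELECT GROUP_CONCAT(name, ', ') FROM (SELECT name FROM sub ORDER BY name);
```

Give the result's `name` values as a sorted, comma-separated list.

Heidi, Nina, Quinn, Uma

Base: emp_id=2 (Uma) at lvl 0.
Iteration 1: rows with boss_id in {2} -> Nina (id 6, lvl 1).
Iteration 2: rows with boss_id in {6} -> Quinn (id 8, lvl 2), Heidi (id 9, lvl 2).
Iteration 3: no rows with boss_id in {8,9}; recursion stops.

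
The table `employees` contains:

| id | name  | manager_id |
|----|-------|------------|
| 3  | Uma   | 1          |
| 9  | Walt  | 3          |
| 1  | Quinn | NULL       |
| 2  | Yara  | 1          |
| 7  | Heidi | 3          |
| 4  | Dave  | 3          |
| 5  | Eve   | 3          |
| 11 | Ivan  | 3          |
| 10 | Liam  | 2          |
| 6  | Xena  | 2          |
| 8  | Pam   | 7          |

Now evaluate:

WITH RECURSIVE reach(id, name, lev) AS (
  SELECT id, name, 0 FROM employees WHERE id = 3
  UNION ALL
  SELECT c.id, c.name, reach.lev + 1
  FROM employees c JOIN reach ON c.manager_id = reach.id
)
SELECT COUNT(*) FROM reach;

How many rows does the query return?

7

Base: id=3 (Uma) at lev 0.
Iteration 1: rows with manager_id in {3} -> Dave (id 4, lev 1), Eve (id 5, lev 1), Heidi (id 7, lev 1), Walt (id 9, lev 1), Ivan (id 11, lev 1).
Iteration 2: rows with manager_id in {4,5,7,9,11} -> Pam (id 8, lev 2).
Iteration 3: no rows with manager_id in {8}; recursion stops.
Total rows emitted: 7.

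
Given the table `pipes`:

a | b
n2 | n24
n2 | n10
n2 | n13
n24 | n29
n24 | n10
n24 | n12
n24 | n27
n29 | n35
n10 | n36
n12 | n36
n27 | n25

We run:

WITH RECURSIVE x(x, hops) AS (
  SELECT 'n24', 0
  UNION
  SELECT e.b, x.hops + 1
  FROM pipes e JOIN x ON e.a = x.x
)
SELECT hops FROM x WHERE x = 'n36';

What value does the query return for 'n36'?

2

Base: (n24, hops=0).
Iteration 1: edges from {n24} -> (n10, hops=1), (n12, hops=1), (n27, hops=1), (n29, hops=1).
Iteration 2: edges from {n10,n12,n27,n29} -> (n25, hops=2), (n35, hops=2), (n36, hops=2). [UNION drops 1 duplicate row(s)]
Iteration 3: no outgoing edges from {n25,n35,n36}; recursion stops.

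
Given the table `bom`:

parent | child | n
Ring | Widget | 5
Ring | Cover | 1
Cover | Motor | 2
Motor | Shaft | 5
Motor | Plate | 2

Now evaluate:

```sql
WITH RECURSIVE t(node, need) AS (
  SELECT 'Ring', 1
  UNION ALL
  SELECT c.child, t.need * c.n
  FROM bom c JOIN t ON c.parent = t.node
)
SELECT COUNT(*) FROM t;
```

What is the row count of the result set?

Base: (Ring, need=1).
Iteration 1: components of {Ring} -> Cover = 1*1 = 1, Widget = 1*5 = 5.
Iteration 2: components of {Cover,Widget} -> Motor = 1*2 = 2.
Iteration 3: components of {Motor} -> Plate = 2*2 = 4, Shaft = 2*5 = 10.
Iteration 4: no further components; recursion stops.
Total rows emitted: 6.

6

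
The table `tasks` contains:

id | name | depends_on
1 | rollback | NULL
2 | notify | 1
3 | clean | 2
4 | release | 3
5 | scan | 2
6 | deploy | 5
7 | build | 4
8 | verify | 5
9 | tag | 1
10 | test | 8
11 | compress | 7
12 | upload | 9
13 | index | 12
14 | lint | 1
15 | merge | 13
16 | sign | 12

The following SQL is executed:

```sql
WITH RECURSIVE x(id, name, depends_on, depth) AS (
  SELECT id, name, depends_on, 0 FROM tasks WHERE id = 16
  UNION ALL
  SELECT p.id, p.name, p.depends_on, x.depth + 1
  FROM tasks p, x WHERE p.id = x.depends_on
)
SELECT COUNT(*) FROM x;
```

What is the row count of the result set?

Base: id=16 (sign), depends_on=12, depth 0.
Iteration 1: join on id=12 -> upload (id 12, depends_on=9, depth 1).
Iteration 2: join on id=9 -> tag (id 9, depends_on=1, depth 2).
Iteration 3: join on id=1 -> rollback (id 1, depends_on=NULL, depth 3).
Iteration 4: depends_on is NULL; no match; recursion stops.
Total rows emitted: 4.

4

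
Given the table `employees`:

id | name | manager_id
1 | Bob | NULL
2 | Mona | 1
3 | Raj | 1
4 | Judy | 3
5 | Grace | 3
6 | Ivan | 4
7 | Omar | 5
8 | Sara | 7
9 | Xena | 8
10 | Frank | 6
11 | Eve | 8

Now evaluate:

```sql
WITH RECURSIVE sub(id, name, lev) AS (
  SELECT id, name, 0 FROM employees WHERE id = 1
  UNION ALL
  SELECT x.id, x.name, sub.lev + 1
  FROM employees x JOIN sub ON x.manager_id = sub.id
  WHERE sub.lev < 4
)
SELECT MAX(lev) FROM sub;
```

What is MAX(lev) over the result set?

Base: id=1 (Bob) at lev 0.
Iteration 1: rows with manager_id in {1} -> Mona (id 2, lev 1), Raj (id 3, lev 1).
Iteration 2: rows with manager_id in {2,3} -> Judy (id 4, lev 2), Grace (id 5, lev 2).
Iteration 3: rows with manager_id in {4,5} -> Ivan (id 6, lev 3), Omar (id 7, lev 3).
Iteration 4: rows with manager_id in {6,7} -> Sara (id 8, lev 4), Frank (id 10, lev 4).
Iteration 5: lev < 4 fails for all current rows; recursion stops.
lev values: 0, 1, 1, 2, 2, 3, 3, 4, 4; the maximum is 4.

4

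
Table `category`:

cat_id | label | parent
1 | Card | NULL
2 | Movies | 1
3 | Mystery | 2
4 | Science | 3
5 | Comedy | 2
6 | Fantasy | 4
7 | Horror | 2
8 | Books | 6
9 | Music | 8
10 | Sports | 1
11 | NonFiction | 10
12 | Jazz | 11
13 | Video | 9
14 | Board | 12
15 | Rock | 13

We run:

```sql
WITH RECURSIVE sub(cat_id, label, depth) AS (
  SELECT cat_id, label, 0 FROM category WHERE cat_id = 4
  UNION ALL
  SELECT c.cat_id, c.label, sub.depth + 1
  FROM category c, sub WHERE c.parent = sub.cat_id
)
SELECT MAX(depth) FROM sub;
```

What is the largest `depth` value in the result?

Base: cat_id=4 (Science) at depth 0.
Iteration 1: rows with parent in {4} -> Fantasy (id 6, depth 1).
Iteration 2: rows with parent in {6} -> Books (id 8, depth 2).
Iteration 3: rows with parent in {8} -> Music (id 9, depth 3).
Iteration 4: rows with parent in {9} -> Video (id 13, depth 4).
Iteration 5: rows with parent in {13} -> Rock (id 15, depth 5).
Iteration 6: no rows with parent in {15}; recursion stops.
depth values: 0, 1, 2, 3, 4, 5; the maximum is 5.

5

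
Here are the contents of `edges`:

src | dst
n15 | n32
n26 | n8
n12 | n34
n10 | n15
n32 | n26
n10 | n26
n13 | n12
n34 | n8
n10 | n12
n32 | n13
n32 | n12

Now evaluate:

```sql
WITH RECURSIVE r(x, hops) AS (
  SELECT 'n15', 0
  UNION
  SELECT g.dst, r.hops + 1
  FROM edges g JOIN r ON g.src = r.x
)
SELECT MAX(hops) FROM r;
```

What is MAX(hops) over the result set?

Base: (n15, hops=0).
Iteration 1: edges from {n15} -> (n32, hops=1).
Iteration 2: edges from {n32} -> (n12, hops=2), (n13, hops=2), (n26, hops=2).
Iteration 3: edges from {n12,n13,n26} -> (n12, hops=3), (n34, hops=3), (n8, hops=3).
Iteration 4: edges from {n12,n34,n8} -> (n34, hops=4), (n8, hops=4).
Iteration 5: edges from {n34,n8} -> (n8, hops=5).
Iteration 6: no outgoing edges from {n8}; recursion stops.
hops values: 0, 1, 2, 2, 2, 3, 3, 3, 4, 4, 5; the maximum is 5.

5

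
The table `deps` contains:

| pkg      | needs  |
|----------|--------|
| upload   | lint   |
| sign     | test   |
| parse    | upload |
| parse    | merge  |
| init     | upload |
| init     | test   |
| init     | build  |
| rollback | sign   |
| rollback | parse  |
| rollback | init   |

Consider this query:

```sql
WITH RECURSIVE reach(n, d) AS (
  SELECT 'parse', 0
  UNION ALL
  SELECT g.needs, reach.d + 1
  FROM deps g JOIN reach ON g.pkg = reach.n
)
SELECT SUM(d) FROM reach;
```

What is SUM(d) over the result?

Base: (parse, d=0).
Iteration 1: edges from {parse} -> (merge, d=1), (upload, d=1).
Iteration 2: edges from {merge,upload} -> (lint, d=2).
Iteration 3: no outgoing edges from {lint}; recursion stops.
SUM(d) = 0 + 1 + 1 + 2 = 4.

4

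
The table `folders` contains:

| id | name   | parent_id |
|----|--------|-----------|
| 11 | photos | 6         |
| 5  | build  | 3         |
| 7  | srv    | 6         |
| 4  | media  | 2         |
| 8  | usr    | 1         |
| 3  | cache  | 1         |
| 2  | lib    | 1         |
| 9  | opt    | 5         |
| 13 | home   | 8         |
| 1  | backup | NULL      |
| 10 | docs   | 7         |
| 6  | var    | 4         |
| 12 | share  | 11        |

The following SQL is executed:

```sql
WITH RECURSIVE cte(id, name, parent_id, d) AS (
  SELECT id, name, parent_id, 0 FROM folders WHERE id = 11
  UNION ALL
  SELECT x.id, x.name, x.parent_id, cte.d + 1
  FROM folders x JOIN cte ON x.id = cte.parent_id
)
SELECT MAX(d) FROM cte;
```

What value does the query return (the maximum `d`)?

Base: id=11 (photos), parent_id=6, d 0.
Iteration 1: join on id=6 -> var (id 6, parent_id=4, d 1).
Iteration 2: join on id=4 -> media (id 4, parent_id=2, d 2).
Iteration 3: join on id=2 -> lib (id 2, parent_id=1, d 3).
Iteration 4: join on id=1 -> backup (id 1, parent_id=NULL, d 4).
Iteration 5: parent_id is NULL; no match; recursion stops.
d values: 0, 1, 2, 3, 4; the maximum is 4.

4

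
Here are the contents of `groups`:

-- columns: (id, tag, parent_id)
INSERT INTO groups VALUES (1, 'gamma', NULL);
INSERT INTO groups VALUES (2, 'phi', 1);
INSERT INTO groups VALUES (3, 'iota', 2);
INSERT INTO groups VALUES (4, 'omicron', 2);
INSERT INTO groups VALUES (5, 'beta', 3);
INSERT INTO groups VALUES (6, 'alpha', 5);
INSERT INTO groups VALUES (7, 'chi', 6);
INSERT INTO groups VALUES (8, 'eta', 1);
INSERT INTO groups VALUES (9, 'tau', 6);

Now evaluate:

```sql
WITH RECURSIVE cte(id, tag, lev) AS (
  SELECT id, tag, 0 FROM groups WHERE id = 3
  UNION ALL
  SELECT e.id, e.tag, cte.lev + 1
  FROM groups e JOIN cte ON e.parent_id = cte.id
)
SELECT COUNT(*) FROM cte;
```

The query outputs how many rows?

Base: id=3 (iota) at lev 0.
Iteration 1: rows with parent_id in {3} -> beta (id 5, lev 1).
Iteration 2: rows with parent_id in {5} -> alpha (id 6, lev 2).
Iteration 3: rows with parent_id in {6} -> chi (id 7, lev 3), tau (id 9, lev 3).
Iteration 4: no rows with parent_id in {7,9}; recursion stops.
Total rows emitted: 5.

5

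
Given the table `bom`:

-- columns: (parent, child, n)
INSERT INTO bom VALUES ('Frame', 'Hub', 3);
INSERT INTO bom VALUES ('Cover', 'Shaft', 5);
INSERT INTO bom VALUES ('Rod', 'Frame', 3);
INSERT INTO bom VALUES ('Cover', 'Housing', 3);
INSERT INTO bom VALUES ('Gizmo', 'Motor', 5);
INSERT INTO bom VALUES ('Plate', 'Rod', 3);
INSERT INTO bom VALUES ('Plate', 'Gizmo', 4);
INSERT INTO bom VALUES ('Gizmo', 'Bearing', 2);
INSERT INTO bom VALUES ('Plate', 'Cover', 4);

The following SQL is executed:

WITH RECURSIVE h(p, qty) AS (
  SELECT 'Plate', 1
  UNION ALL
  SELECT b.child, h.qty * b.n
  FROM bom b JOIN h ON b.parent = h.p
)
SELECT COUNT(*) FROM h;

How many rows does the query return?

10

Base: (Plate, qty=1).
Iteration 1: components of {Plate} -> Cover = 1*4 = 4, Gizmo = 1*4 = 4, Rod = 1*3 = 3.
Iteration 2: components of {Cover,Gizmo,Rod} -> Bearing = 4*2 = 8, Frame = 3*3 = 9, Housing = 4*3 = 12, Motor = 4*5 = 20, Shaft = 4*5 = 20.
Iteration 3: components of {Bearing,Frame,Housing,Motor,Shaft} -> Hub = 9*3 = 27.
Iteration 4: no further components; recursion stops.
Total rows emitted: 10.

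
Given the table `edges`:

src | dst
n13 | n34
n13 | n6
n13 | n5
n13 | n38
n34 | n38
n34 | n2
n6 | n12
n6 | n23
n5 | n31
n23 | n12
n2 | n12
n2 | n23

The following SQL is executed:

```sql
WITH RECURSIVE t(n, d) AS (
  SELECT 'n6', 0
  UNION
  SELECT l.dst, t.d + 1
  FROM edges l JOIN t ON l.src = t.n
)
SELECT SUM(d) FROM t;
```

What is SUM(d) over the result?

4

Base: (n6, d=0).
Iteration 1: edges from {n6} -> (n12, d=1), (n23, d=1).
Iteration 2: edges from {n12,n23} -> (n12, d=2).
Iteration 3: no outgoing edges from {n12}; recursion stops.
SUM(d) = 0 + 1 + 1 + 2 = 4.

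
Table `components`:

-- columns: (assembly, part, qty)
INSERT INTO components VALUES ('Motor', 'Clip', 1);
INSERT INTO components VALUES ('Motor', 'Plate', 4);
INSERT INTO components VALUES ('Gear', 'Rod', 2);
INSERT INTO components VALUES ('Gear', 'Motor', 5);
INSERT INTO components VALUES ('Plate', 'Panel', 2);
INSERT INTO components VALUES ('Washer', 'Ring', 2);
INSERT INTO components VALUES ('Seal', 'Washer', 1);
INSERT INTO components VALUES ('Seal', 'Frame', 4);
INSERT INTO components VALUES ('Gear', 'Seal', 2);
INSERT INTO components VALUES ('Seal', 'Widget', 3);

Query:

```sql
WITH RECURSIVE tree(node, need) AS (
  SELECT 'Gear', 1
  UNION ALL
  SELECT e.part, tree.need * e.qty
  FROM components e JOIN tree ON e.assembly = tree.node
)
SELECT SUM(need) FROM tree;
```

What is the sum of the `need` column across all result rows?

95

Base: (Gear, need=1).
Iteration 1: components of {Gear} -> Motor = 1*5 = 5, Rod = 1*2 = 2, Seal = 1*2 = 2.
Iteration 2: components of {Motor,Rod,Seal} -> Clip = 5*1 = 5, Frame = 2*4 = 8, Plate = 5*4 = 20, Washer = 2*1 = 2, Widget = 2*3 = 6.
Iteration 3: components of {Clip,Frame,Plate,Washer,Widget} -> Panel = 20*2 = 40, Ring = 2*2 = 4.
Iteration 4: no further components; recursion stops.
SUM(need) = 1 + 2 + 2 + 5 + 2 + 8 + 6 + 5 + 20 + 4 + 40 = 95.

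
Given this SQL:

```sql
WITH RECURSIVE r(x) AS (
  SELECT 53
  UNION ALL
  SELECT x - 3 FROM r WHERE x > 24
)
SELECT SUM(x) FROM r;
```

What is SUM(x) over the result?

Base: x=53.
Iteration 1: 53 > 24 holds -> x = 53 - 3 = 50.
Iteration 2: 50 > 24 holds -> x = 50 - 3 = 47.
Iteration 3: 47 > 24 holds -> x = 47 - 3 = 44.
Iteration 4: 44 > 24 holds -> x = 44 - 3 = 41.
Iteration 5: 41 > 24 holds -> x = 41 - 3 = 38.
Iteration 6: 38 > 24 holds -> x = 38 - 3 = 35.
Iteration 7: 35 > 24 holds -> x = 35 - 3 = 32.
Iteration 8: 32 > 24 holds -> x = 32 - 3 = 29.
Iteration 9: 29 > 24 holds -> x = 29 - 3 = 26.
Iteration 10: 26 > 24 holds -> x = 26 - 3 = 23.
Iteration 11: 23 > 24 fails; recursion stops.
SUM(x) = 53 + 50 + 47 + 44 + 41 + 38 + 35 + 32 + 29 + 26 + 23 = 418.

418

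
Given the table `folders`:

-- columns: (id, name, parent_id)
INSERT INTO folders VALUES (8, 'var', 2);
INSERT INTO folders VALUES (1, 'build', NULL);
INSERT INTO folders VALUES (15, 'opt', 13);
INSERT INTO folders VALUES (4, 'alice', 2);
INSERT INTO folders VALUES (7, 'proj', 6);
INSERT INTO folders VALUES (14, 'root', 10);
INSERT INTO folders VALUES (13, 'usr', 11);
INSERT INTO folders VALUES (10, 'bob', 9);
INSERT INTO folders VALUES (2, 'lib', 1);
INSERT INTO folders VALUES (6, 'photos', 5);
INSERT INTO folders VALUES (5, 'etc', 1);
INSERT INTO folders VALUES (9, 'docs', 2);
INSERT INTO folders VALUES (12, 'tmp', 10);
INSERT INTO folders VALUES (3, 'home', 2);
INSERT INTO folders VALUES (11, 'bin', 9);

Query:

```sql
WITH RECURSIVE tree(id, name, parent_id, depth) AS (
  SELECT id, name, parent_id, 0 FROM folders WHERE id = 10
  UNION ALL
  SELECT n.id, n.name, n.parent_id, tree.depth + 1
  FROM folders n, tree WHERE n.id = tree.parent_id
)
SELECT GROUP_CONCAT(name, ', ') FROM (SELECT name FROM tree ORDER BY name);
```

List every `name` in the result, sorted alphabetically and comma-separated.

bob, build, docs, lib

Base: id=10 (bob), parent_id=9, depth 0.
Iteration 1: join on id=9 -> docs (id 9, parent_id=2, depth 1).
Iteration 2: join on id=2 -> lib (id 2, parent_id=1, depth 2).
Iteration 3: join on id=1 -> build (id 1, parent_id=NULL, depth 3).
Iteration 4: parent_id is NULL; no match; recursion stops.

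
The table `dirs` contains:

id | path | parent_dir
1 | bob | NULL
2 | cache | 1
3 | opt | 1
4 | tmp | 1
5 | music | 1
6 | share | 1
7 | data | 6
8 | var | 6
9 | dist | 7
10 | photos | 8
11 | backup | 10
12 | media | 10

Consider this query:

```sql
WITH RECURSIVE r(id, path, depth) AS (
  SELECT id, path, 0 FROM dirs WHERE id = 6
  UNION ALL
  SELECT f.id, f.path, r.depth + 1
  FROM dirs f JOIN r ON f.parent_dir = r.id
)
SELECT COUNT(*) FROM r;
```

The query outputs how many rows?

7

Base: id=6 (share) at depth 0.
Iteration 1: rows with parent_dir in {6} -> data (id 7, depth 1), var (id 8, depth 1).
Iteration 2: rows with parent_dir in {7,8} -> dist (id 9, depth 2), photos (id 10, depth 2).
Iteration 3: rows with parent_dir in {9,10} -> backup (id 11, depth 3), media (id 12, depth 3).
Iteration 4: no rows with parent_dir in {11,12}; recursion stops.
Total rows emitted: 7.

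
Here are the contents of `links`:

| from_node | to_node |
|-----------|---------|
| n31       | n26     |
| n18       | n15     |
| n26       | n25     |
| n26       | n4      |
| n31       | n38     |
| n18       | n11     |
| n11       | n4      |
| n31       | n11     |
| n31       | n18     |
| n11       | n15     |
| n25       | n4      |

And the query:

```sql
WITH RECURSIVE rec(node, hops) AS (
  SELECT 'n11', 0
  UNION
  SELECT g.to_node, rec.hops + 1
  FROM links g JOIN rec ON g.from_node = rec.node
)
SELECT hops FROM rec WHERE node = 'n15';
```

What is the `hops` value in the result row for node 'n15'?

Base: (n11, hops=0).
Iteration 1: edges from {n11} -> (n15, hops=1), (n4, hops=1).
Iteration 2: no outgoing edges from {n15,n4}; recursion stops.

1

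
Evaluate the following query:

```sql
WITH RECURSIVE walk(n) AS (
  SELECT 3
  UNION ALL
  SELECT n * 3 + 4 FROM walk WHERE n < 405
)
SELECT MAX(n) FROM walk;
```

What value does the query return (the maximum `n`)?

1213

Base: n=3.
Iteration 1: 3 < 405 holds -> n = 3 * 3 + 4 = 13.
Iteration 2: 13 < 405 holds -> n = 13 * 3 + 4 = 43.
Iteration 3: 43 < 405 holds -> n = 43 * 3 + 4 = 133.
Iteration 4: 133 < 405 holds -> n = 133 * 3 + 4 = 403.
Iteration 5: 403 < 405 holds -> n = 403 * 3 + 4 = 1213.
Iteration 6: 1213 < 405 fails; recursion stops.
n values: 3, 13, 43, 133, 403, 1213; the maximum is 1213.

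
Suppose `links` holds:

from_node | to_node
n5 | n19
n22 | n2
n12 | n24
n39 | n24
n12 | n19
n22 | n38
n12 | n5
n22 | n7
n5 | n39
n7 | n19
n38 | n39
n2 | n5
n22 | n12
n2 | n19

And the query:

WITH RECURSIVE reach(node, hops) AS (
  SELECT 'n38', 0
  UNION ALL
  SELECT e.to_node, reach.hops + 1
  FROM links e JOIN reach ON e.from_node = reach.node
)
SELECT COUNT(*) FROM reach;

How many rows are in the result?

3

Base: (n38, hops=0).
Iteration 1: edges from {n38} -> (n39, hops=1).
Iteration 2: edges from {n39} -> (n24, hops=2).
Iteration 3: no outgoing edges from {n24}; recursion stops.
Total rows emitted: 3.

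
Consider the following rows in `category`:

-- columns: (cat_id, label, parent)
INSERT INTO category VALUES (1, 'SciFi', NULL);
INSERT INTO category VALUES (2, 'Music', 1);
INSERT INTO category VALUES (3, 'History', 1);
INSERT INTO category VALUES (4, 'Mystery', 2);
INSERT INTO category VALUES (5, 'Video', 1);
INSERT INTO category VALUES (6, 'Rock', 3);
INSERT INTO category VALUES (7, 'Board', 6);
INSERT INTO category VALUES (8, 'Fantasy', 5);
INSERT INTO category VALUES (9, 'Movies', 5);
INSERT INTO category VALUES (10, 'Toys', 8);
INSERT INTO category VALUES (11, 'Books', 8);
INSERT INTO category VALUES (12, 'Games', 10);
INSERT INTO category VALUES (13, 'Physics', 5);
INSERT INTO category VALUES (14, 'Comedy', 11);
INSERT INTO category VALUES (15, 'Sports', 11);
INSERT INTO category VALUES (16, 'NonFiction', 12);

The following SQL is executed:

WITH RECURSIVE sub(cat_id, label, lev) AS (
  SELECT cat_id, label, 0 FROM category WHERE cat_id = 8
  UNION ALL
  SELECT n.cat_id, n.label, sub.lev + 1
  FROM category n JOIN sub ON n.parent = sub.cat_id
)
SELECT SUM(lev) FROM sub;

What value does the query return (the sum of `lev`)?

11

Base: cat_id=8 (Fantasy) at lev 0.
Iteration 1: rows with parent in {8} -> Toys (id 10, lev 1), Books (id 11, lev 1).
Iteration 2: rows with parent in {10,11} -> Games (id 12, lev 2), Comedy (id 14, lev 2), Sports (id 15, lev 2).
Iteration 3: rows with parent in {12,14,15} -> NonFiction (id 16, lev 3).
Iteration 4: no rows with parent in {16}; recursion stops.
SUM(lev) = 0 + 1 + 1 + 2 + 2 + 2 + 3 = 11.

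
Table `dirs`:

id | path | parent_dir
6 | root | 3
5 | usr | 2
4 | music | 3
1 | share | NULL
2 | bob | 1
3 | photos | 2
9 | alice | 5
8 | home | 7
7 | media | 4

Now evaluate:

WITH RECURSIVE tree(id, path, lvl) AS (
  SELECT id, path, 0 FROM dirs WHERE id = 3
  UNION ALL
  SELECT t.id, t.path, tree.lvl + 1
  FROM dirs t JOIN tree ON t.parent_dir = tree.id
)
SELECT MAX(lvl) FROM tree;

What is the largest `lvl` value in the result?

Base: id=3 (photos) at lvl 0.
Iteration 1: rows with parent_dir in {3} -> music (id 4, lvl 1), root (id 6, lvl 1).
Iteration 2: rows with parent_dir in {4,6} -> media (id 7, lvl 2).
Iteration 3: rows with parent_dir in {7} -> home (id 8, lvl 3).
Iteration 4: no rows with parent_dir in {8}; recursion stops.
lvl values: 0, 1, 1, 2, 3; the maximum is 3.

3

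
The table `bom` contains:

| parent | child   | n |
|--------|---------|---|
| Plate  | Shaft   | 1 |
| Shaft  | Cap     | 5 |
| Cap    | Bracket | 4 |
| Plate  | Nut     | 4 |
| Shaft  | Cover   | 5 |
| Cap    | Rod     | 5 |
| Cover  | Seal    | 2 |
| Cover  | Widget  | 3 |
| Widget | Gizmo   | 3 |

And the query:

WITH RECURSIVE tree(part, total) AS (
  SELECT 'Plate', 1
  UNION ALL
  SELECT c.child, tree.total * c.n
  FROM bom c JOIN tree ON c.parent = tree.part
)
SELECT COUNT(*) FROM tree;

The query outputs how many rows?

Base: (Plate, total=1).
Iteration 1: components of {Plate} -> Nut = 1*4 = 4, Shaft = 1*1 = 1.
Iteration 2: components of {Nut,Shaft} -> Cap = 1*5 = 5, Cover = 1*5 = 5.
Iteration 3: components of {Cap,Cover} -> Bracket = 5*4 = 20, Rod = 5*5 = 25, Seal = 5*2 = 10, Widget = 5*3 = 15.
Iteration 4: components of {Bracket,Rod,Seal,Widget} -> Gizmo = 15*3 = 45.
Iteration 5: no further components; recursion stops.
Total rows emitted: 10.

10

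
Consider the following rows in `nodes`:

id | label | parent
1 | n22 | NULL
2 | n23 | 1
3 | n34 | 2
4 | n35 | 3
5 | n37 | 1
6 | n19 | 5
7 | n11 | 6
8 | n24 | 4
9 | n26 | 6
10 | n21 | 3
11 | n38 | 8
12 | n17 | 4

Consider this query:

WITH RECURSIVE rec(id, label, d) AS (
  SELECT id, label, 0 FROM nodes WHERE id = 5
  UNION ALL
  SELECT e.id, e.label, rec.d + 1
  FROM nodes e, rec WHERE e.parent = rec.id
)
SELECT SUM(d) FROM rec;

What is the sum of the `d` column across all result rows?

5

Base: id=5 (n37) at d 0.
Iteration 1: rows with parent in {5} -> n19 (id 6, d 1).
Iteration 2: rows with parent in {6} -> n11 (id 7, d 2), n26 (id 9, d 2).
Iteration 3: no rows with parent in {7,9}; recursion stops.
SUM(d) = 0 + 1 + 2 + 2 = 5.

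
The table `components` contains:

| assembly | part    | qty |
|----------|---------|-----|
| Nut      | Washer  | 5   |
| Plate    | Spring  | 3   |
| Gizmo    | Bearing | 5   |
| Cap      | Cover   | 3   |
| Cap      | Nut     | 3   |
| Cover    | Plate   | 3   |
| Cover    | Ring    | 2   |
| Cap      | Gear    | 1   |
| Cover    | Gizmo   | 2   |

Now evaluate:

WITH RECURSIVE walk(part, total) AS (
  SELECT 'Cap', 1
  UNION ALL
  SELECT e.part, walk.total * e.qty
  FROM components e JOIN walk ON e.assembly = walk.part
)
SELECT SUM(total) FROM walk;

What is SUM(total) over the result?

101

Base: (Cap, total=1).
Iteration 1: components of {Cap} -> Cover = 1*3 = 3, Gear = 1*1 = 1, Nut = 1*3 = 3.
Iteration 2: components of {Cover,Gear,Nut} -> Gizmo = 3*2 = 6, Plate = 3*3 = 9, Ring = 3*2 = 6, Washer = 3*5 = 15.
Iteration 3: components of {Gizmo,Plate,Ring,Washer} -> Bearing = 6*5 = 30, Spring = 9*3 = 27.
Iteration 4: no further components; recursion stops.
SUM(total) = 1 + 1 + 3 + 3 + 15 + 9 + 6 + 6 + 27 + 30 = 101.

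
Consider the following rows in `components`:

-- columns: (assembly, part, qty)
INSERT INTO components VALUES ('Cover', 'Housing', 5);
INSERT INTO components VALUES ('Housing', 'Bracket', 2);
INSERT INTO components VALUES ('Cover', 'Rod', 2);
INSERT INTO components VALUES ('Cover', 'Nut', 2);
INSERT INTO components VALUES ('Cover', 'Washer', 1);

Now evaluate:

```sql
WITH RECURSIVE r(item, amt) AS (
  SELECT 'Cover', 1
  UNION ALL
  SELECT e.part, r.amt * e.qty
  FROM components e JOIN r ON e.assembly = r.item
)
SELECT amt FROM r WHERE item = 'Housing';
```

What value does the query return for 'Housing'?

Base: (Cover, amt=1).
Iteration 1: components of {Cover} -> Housing = 1*5 = 5, Nut = 1*2 = 2, Rod = 1*2 = 2, Washer = 1*1 = 1.
Iteration 2: components of {Housing,Nut,Rod,Washer} -> Bracket = 5*2 = 10.
Iteration 3: no further components; recursion stops.

5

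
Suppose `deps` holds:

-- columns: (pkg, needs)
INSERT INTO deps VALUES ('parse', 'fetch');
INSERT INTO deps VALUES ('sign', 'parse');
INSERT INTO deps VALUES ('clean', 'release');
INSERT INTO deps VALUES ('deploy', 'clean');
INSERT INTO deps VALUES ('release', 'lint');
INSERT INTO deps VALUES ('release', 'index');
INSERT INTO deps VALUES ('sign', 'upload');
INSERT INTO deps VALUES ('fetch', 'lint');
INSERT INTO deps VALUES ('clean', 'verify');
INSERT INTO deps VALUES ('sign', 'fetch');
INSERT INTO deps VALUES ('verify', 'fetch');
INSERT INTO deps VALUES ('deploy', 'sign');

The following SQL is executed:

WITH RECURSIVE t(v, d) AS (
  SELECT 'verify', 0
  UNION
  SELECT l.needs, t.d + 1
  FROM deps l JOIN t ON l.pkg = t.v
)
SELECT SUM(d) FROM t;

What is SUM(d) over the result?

3

Base: (verify, d=0).
Iteration 1: edges from {verify} -> (fetch, d=1).
Iteration 2: edges from {fetch} -> (lint, d=2).
Iteration 3: no outgoing edges from {lint}; recursion stops.
SUM(d) = 0 + 1 + 2 = 3.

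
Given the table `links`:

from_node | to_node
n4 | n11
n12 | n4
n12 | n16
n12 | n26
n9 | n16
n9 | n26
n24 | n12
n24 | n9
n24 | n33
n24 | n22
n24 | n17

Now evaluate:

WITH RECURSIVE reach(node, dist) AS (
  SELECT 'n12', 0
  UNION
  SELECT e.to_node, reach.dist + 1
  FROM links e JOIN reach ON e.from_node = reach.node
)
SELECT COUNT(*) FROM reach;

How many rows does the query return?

5

Base: (n12, dist=0).
Iteration 1: edges from {n12} -> (n16, dist=1), (n26, dist=1), (n4, dist=1).
Iteration 2: edges from {n16,n26,n4} -> (n11, dist=2).
Iteration 3: no outgoing edges from {n11}; recursion stops.
Total rows emitted: 5.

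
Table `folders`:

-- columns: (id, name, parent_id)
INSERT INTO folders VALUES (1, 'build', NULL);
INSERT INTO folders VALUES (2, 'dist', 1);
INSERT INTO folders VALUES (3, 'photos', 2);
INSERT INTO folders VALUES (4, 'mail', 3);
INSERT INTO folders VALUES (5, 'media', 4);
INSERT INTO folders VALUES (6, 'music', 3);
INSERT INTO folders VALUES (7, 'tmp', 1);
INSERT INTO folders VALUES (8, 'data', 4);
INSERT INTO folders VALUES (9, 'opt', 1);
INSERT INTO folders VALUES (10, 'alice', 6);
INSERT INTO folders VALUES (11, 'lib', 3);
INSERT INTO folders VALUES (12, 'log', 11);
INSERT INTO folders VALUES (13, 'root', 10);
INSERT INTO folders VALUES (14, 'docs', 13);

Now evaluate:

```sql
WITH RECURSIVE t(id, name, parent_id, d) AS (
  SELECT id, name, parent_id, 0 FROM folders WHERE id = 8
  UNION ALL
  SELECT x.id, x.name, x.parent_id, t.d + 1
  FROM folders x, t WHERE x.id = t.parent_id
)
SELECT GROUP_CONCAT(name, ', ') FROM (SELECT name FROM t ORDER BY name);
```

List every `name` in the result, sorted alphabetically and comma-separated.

Base: id=8 (data), parent_id=4, d 0.
Iteration 1: join on id=4 -> mail (id 4, parent_id=3, d 1).
Iteration 2: join on id=3 -> photos (id 3, parent_id=2, d 2).
Iteration 3: join on id=2 -> dist (id 2, parent_id=1, d 3).
Iteration 4: join on id=1 -> build (id 1, parent_id=NULL, d 4).
Iteration 5: parent_id is NULL; no match; recursion stops.

build, data, dist, mail, photos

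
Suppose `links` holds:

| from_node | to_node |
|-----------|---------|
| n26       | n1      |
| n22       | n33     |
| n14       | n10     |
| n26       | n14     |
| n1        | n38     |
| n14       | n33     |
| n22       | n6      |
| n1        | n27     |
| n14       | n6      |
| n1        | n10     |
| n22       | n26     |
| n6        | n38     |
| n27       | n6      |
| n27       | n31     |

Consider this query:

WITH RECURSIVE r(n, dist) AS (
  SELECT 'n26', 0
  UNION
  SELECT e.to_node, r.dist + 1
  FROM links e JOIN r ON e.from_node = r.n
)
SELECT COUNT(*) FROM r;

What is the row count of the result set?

12

Base: (n26, dist=0).
Iteration 1: edges from {n26} -> (n1, dist=1), (n14, dist=1).
Iteration 2: edges from {n1,n14} -> (n10, dist=2), (n27, dist=2), (n33, dist=2), (n38, dist=2), (n6, dist=2). [UNION drops 1 duplicate row(s)]
Iteration 3: edges from {n10,n27,n33,n38,n6} -> (n31, dist=3), (n38, dist=3), (n6, dist=3).
Iteration 4: edges from {n31,n38,n6} -> (n38, dist=4).
Iteration 5: no outgoing edges from {n38}; recursion stops.
Total rows emitted: 12.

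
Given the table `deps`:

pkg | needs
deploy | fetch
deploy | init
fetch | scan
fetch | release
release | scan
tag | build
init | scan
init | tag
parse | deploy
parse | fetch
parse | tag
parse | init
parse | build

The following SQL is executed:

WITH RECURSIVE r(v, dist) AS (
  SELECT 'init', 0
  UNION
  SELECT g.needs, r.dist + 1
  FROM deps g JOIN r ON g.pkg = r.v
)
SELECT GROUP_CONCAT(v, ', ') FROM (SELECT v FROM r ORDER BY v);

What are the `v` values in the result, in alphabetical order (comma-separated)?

build, init, scan, tag

Base: (init, dist=0).
Iteration 1: edges from {init} -> (scan, dist=1), (tag, dist=1).
Iteration 2: edges from {scan,tag} -> (build, dist=2).
Iteration 3: no outgoing edges from {build}; recursion stops.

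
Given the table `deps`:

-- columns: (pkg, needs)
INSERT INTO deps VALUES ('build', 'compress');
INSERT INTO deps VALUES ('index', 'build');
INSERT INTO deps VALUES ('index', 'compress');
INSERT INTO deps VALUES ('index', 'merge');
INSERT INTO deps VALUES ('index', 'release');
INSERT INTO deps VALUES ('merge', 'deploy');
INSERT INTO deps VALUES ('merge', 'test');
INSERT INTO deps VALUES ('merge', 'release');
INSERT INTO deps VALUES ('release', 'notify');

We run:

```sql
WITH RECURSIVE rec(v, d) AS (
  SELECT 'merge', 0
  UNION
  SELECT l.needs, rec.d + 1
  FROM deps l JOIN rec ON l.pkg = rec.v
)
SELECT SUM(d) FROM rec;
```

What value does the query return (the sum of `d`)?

Base: (merge, d=0).
Iteration 1: edges from {merge} -> (deploy, d=1), (release, d=1), (test, d=1).
Iteration 2: edges from {deploy,release,test} -> (notify, d=2).
Iteration 3: no outgoing edges from {notify}; recursion stops.
SUM(d) = 0 + 1 + 1 + 1 + 2 = 5.

5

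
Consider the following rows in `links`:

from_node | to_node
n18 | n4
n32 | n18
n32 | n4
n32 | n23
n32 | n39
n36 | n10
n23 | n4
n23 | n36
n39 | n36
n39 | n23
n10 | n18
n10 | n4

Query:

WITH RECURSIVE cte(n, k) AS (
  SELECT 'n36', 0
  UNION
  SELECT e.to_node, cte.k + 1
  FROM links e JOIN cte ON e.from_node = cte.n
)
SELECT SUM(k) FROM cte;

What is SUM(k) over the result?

8

Base: (n36, k=0).
Iteration 1: edges from {n36} -> (n10, k=1).
Iteration 2: edges from {n10} -> (n18, k=2), (n4, k=2).
Iteration 3: edges from {n18,n4} -> (n4, k=3).
Iteration 4: no outgoing edges from {n4}; recursion stops.
SUM(k) = 0 + 1 + 2 + 2 + 3 = 8.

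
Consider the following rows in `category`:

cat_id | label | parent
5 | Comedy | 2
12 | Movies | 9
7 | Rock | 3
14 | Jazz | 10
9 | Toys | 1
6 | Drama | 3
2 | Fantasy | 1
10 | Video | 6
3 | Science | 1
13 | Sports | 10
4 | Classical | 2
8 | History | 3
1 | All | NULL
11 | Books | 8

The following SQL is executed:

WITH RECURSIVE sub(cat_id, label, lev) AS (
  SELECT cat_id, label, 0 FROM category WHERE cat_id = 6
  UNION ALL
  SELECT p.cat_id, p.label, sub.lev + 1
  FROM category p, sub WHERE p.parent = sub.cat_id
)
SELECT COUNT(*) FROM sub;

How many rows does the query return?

4

Base: cat_id=6 (Drama) at lev 0.
Iteration 1: rows with parent in {6} -> Video (id 10, lev 1).
Iteration 2: rows with parent in {10} -> Sports (id 13, lev 2), Jazz (id 14, lev 2).
Iteration 3: no rows with parent in {13,14}; recursion stops.
Total rows emitted: 4.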